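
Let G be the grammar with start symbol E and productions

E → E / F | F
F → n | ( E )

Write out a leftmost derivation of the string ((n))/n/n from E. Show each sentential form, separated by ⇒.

E ⇒ E/F ⇒ E/F/F ⇒ F/F/F ⇒ (E)/F/F ⇒ (F)/F/F ⇒ ((E))/F/F ⇒ ((F))/F/F ⇒ ((n))/F/F ⇒ ((n))/n/F ⇒ ((n))/n/n

E ⇒ E/F   [E → E / F]
E/F ⇒ E/F/F   [E → E / F]
E/F/F ⇒ F/F/F   [E → F]
F/F/F ⇒ (E)/F/F   [F → ( E )]
(E)/F/F ⇒ (F)/F/F   [E → F]
(F)/F/F ⇒ ((E))/F/F   [F → ( E )]
((E))/F/F ⇒ ((F))/F/F   [E → F]
((F))/F/F ⇒ ((n))/F/F   [F → n]
((n))/F/F ⇒ ((n))/n/F   [F → n]
((n))/n/F ⇒ ((n))/n/n   [F → n]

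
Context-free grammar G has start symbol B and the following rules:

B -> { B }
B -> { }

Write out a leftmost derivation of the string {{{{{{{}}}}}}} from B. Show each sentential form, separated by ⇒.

B ⇒ {B}   [B -> { B }]
{B} ⇒ {{B}}   [B -> { B }]
{{B}} ⇒ {{{B}}}   [B -> { B }]
{{{B}}} ⇒ {{{{B}}}}   [B -> { B }]
{{{{B}}}} ⇒ {{{{{B}}}}}   [B -> { B }]
{{{{{B}}}}} ⇒ {{{{{{B}}}}}}   [B -> { B }]
{{{{{{B}}}}}} ⇒ {{{{{{{}}}}}}}   [B -> { }]

B ⇒ {B} ⇒ {{B}} ⇒ {{{B}}} ⇒ {{{{B}}}} ⇒ {{{{{B}}}}} ⇒ {{{{{{B}}}}}} ⇒ {{{{{{{}}}}}}}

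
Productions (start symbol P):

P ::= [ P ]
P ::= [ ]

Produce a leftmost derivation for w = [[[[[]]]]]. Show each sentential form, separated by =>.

P => [P] => [[P]] => [[[P]]] => [[[[P]]]] => [[[[[]]]]]

P => [P]   [P ::= [ P ]]
[P] => [[P]]   [P ::= [ P ]]
[[P]] => [[[P]]]   [P ::= [ P ]]
[[[P]]] => [[[[P]]]]   [P ::= [ P ]]
[[[[P]]]] => [[[[[]]]]]   [P ::= [ ]]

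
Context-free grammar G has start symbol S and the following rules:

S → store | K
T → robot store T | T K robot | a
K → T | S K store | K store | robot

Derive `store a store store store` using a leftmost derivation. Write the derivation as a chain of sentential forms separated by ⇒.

S ⇒ K   [S → K]
K ⇒ K store   [K → K store]
K store ⇒ K store store   [K → K store]
K store store ⇒ S K store store store   [K → S K store]
S K store store store ⇒ store K store store store   [S → store]
store K store store store ⇒ store T store store store   [K → T]
store T store store store ⇒ store a store store store   [T → a]

S ⇒ K ⇒ K store ⇒ K store store ⇒ S K store store store ⇒ store K store store store ⇒ store T store store store ⇒ store a store store store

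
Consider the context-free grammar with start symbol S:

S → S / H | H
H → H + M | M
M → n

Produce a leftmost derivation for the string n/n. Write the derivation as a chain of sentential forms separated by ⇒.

S⇒S/H⇒H/H⇒M/H⇒n/H⇒n/M⇒n/n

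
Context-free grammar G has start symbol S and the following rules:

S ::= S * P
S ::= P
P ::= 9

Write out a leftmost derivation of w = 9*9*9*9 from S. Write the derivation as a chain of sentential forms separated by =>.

S => S*P   [S ::= S * P]
S*P => S*P*P   [S ::= S * P]
S*P*P => S*P*P*P   [S ::= S * P]
S*P*P*P => P*P*P*P   [S ::= P]
P*P*P*P => 9*P*P*P   [P ::= 9]
9*P*P*P => 9*9*P*P   [P ::= 9]
9*9*P*P => 9*9*9*P   [P ::= 9]
9*9*9*P => 9*9*9*9   [P ::= 9]

S => S*P => S*P*P => S*P*P*P => P*P*P*P => 9*P*P*P => 9*9*P*P => 9*9*9*P => 9*9*9*9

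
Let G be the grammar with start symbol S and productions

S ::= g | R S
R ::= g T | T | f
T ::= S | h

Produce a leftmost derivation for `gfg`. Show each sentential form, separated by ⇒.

S ⇒ RS   [S ::= R S]
RS ⇒ TS   [R ::= T]
TS ⇒ SS   [T ::= S]
SS ⇒ gS   [S ::= g]
gS ⇒ gRS   [S ::= R S]
gRS ⇒ gfS   [R ::= f]
gfS ⇒ gfg   [S ::= g]

S⇒RS⇒TS⇒SS⇒gS⇒gRS⇒gfS⇒gfg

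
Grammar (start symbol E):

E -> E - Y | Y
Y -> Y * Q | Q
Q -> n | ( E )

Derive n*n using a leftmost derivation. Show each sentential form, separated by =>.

E => Y   [E -> Y]
Y => Y*Q   [Y -> Y * Q]
Y*Q => Q*Q   [Y -> Q]
Q*Q => n*Q   [Q -> n]
n*Q => n*n   [Q -> n]

E => Y => Y*Q => Q*Q => n*Q => n*n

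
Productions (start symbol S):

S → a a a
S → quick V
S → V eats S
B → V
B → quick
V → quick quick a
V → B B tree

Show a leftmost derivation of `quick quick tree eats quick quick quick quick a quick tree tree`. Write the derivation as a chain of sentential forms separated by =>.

S => V eats S => B B tree eats S => quick B tree eats S => quick quick tree eats S => quick quick tree eats quick V => quick quick tree eats quick B B tree => quick quick tree eats quick quick B tree => quick quick tree eats quick quick V tree => quick quick tree eats quick quick B B tree tree => quick quick tree eats quick quick V B tree tree => quick quick tree eats quick quick quick quick a B tree tree => quick quick tree eats quick quick quick quick a quick tree tree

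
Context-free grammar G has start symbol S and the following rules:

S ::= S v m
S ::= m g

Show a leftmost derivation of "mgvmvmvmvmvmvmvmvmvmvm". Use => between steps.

S => Svm => Svmvm => Svmvmvm => Svmvmvmvm => Svmvmvmvmvm => Svmvmvmvmvmvm => Svmvmvmvmvmvmvm => Svmvmvmvmvmvmvmvm => Svmvmvmvmvmvmvmvmvm => Svmvmvmvmvmvmvmvmvmvm => mgvmvmvmvmvmvmvmvmvmvm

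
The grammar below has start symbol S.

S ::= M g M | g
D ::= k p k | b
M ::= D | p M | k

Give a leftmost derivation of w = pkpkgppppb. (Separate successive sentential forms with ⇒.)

S ⇒ MgM ⇒ pMgM ⇒ pDgM ⇒ pkpkgM ⇒ pkpkgpM ⇒ pkpkgppM ⇒ pkpkgpppM ⇒ pkpkgppppM ⇒ pkpkgppppD ⇒ pkpkgppppb

S ⇒ MgM   [S ::= M g M]
MgM ⇒ pMgM   [M ::= p M]
pMgM ⇒ pDgM   [M ::= D]
pDgM ⇒ pkpkgM   [D ::= k p k]
pkpkgM ⇒ pkpkgpM   [M ::= p M]
pkpkgpM ⇒ pkpkgppM   [M ::= p M]
pkpkgppM ⇒ pkpkgpppM   [M ::= p M]
pkpkgpppM ⇒ pkpkgppppM   [M ::= p M]
pkpkgppppM ⇒ pkpkgppppD   [M ::= D]
pkpkgppppD ⇒ pkpkgppppb   [D ::= b]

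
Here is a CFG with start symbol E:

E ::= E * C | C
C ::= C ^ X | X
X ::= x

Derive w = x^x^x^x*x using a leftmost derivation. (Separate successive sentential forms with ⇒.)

E ⇒ E*C   [E ::= E * C]
E*C ⇒ C*C   [E ::= C]
C*C ⇒ C^X*C   [C ::= C ^ X]
C^X*C ⇒ C^X^X*C   [C ::= C ^ X]
C^X^X*C ⇒ C^X^X^X*C   [C ::= C ^ X]
C^X^X^X*C ⇒ X^X^X^X*C   [C ::= X]
X^X^X^X*C ⇒ x^X^X^X*C   [X ::= x]
x^X^X^X*C ⇒ x^x^X^X*C   [X ::= x]
x^x^X^X*C ⇒ x^x^x^X*C   [X ::= x]
x^x^x^X*C ⇒ x^x^x^x*C   [X ::= x]
x^x^x^x*C ⇒ x^x^x^x*X   [C ::= X]
x^x^x^x*X ⇒ x^x^x^x*x   [X ::= x]

E ⇒ E*C ⇒ C*C ⇒ C^X*C ⇒ C^X^X*C ⇒ C^X^X^X*C ⇒ X^X^X^X*C ⇒ x^X^X^X*C ⇒ x^x^X^X*C ⇒ x^x^x^X*C ⇒ x^x^x^x*C ⇒ x^x^x^x*X ⇒ x^x^x^x*x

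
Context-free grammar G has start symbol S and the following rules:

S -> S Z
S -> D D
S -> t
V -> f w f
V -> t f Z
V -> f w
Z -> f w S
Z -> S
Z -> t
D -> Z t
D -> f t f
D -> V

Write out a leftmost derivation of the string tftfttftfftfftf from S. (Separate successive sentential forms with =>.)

S => DD => VD => tfZD => tfSD => tfDDD => tfVDD => tftfZDD => tftfSDD => tftfDDDD => tftfZtDDD => tftfttDDD => tftfttftfDD => tftfttftfftfD => tftfttftfftfftf

S => DD   [S -> D D]
DD => VD   [D -> V]
VD => tfZD   [V -> t f Z]
tfZD => tfSD   [Z -> S]
tfSD => tfDDD   [S -> D D]
tfDDD => tfVDD   [D -> V]
tfVDD => tftfZDD   [V -> t f Z]
tftfZDD => tftfSDD   [Z -> S]
tftfSDD => tftfDDDD   [S -> D D]
tftfDDDD => tftfZtDDD   [D -> Z t]
tftfZtDDD => tftfttDDD   [Z -> t]
tftfttDDD => tftfttftfDD   [D -> f t f]
tftfttftfDD => tftfttftfftfD   [D -> f t f]
tftfttftfftfD => tftfttftfftfftf   [D -> f t f]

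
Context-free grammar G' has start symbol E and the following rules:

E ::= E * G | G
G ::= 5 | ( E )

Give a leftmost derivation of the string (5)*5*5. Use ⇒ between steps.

E ⇒ E*G ⇒ E*G*G ⇒ G*G*G ⇒ (E)*G*G ⇒ (G)*G*G ⇒ (5)*G*G ⇒ (5)*5*G ⇒ (5)*5*5

E ⇒ E*G   [E ::= E * G]
E*G ⇒ E*G*G   [E ::= E * G]
E*G*G ⇒ G*G*G   [E ::= G]
G*G*G ⇒ (E)*G*G   [G ::= ( E )]
(E)*G*G ⇒ (G)*G*G   [E ::= G]
(G)*G*G ⇒ (5)*G*G   [G ::= 5]
(5)*G*G ⇒ (5)*5*G   [G ::= 5]
(5)*5*G ⇒ (5)*5*5   [G ::= 5]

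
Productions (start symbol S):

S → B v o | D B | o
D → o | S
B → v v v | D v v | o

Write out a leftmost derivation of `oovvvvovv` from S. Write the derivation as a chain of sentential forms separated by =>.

S => DB   [S → D B]
DB => SB   [D → S]
SB => DBB   [S → D B]
DBB => SBB   [D → S]
SBB => oBB   [S → o]
oBB => ooB   [B → o]
ooB => ooDvv   [B → D v v]
ooDvv => ooSvv   [D → S]
ooSvv => ooBvovv   [S → B v o]
ooBvovv => oovvvvovv   [B → v v v]

S=>DB=>SB=>DBB=>SBB=>oBB=>ooB=>ooDvv=>ooSvv=>ooBvovv=>oovvvvovv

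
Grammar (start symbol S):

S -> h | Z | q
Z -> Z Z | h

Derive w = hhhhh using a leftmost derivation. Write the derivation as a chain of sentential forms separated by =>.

S => Z => ZZ => ZZZ => ZZZZ => ZZZZZ => hZZZZ => hhZZZ => hhhZZ => hhhhZ => hhhhh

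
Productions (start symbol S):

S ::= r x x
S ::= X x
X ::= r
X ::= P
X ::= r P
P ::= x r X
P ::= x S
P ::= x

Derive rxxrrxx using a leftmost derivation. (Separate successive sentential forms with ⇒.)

S ⇒ Xx ⇒ rPx ⇒ rxSx ⇒ rxXxx ⇒ rxPxx ⇒ rxxrXxx ⇒ rxxrrxx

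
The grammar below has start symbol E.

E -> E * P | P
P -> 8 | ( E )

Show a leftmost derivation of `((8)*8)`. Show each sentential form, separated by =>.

E=>P=>(E)=>(E*P)=>(P*P)=>((E)*P)=>((P)*P)=>((8)*P)=>((8)*8)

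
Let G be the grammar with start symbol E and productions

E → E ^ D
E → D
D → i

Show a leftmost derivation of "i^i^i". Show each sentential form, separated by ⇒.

E ⇒ E^D ⇒ E^D^D ⇒ D^D^D ⇒ i^D^D ⇒ i^i^D ⇒ i^i^i

E ⇒ E^D   [E → E ^ D]
E^D ⇒ E^D^D   [E → E ^ D]
E^D^D ⇒ D^D^D   [E → D]
D^D^D ⇒ i^D^D   [D → i]
i^D^D ⇒ i^i^D   [D → i]
i^i^D ⇒ i^i^i   [D → i]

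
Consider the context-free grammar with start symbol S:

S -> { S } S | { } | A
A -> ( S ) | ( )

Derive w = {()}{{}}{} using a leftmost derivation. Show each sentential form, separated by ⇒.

S ⇒ {S}S   [S -> { S } S]
{S}S ⇒ {A}S   [S -> A]
{A}S ⇒ {()}S   [A -> ( )]
{()}S ⇒ {()}{S}S   [S -> { S } S]
{()}{S}S ⇒ {()}{{}}S   [S -> { }]
{()}{{}}S ⇒ {()}{{}}{}   [S -> { }]

S ⇒ {S}S ⇒ {A}S ⇒ {()}S ⇒ {()}{S}S ⇒ {()}{{}}S ⇒ {()}{{}}{}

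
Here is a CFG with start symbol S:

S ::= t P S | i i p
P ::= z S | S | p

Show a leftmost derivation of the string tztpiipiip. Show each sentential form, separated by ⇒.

S ⇒ tPS   [S ::= t P S]
tPS ⇒ tzSS   [P ::= z S]
tzSS ⇒ tztPSS   [S ::= t P S]
tztPSS ⇒ tztpSS   [P ::= p]
tztpSS ⇒ tztpiipS   [S ::= i i p]
tztpiipS ⇒ tztpiipiip   [S ::= i i p]

S⇒tPS⇒tzSS⇒tztPSS⇒tztpSS⇒tztpiipS⇒tztpiipiip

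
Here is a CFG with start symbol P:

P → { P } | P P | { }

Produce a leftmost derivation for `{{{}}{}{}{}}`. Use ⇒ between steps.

P⇒{P}⇒{PP}⇒{PPP}⇒{PPPP}⇒{{P}PPP}⇒{{{}}PPP}⇒{{{}}{}PP}⇒{{{}}{}{}P}⇒{{{}}{}{}{}}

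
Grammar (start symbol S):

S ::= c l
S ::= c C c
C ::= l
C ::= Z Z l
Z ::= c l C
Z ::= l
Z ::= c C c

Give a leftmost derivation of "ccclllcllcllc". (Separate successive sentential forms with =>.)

S => cCc => cZZlc => ccCcZlc => ccZZlcZlc => cccCcZlcZlc => cccZZlcZlcZlc => ccclZlcZlcZlc => ccclllcZlcZlc => ccclllcllcZlc => ccclllcllcllc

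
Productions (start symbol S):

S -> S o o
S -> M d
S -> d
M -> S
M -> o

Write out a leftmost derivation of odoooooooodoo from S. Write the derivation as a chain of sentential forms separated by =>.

S => Soo   [S -> S o o]
Soo => Mdoo   [S -> M d]
Mdoo => Sdoo   [M -> S]
Sdoo => Soodoo   [S -> S o o]
Soodoo => Soooodoo   [S -> S o o]
Soooodoo => Soooooodoo   [S -> S o o]
Soooooodoo => Soooooooodoo   [S -> S o o]
Soooooooodoo => Mdoooooooodoo   [S -> M d]
Mdoooooooodoo => odoooooooodoo   [M -> o]

S=>Soo=>Mdoo=>Sdoo=>Soodoo=>Soooodoo=>Soooooodoo=>Soooooooodoo=>Mdoooooooodoo=>odoooooooodoo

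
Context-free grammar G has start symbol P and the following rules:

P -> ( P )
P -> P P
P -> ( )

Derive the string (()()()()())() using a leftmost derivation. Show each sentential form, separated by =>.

P => PP   [P -> P P]
PP => (P)P   [P -> ( P )]
(P)P => (PP)P   [P -> P P]
(PP)P => (PPP)P   [P -> P P]
(PPP)P => (()PP)P   [P -> ( )]
(()PP)P => (()()P)P   [P -> ( )]
(()()P)P => (()()PP)P   [P -> P P]
(()()PP)P => (()()PPP)P   [P -> P P]
(()()PPP)P => (()()()PP)P   [P -> ( )]
(()()()PP)P => (()()()()P)P   [P -> ( )]
(()()()()P)P => (()()()()())P   [P -> ( )]
(()()()()())P => (()()()()())()   [P -> ( )]

P => PP => (P)P => (PP)P => (PPP)P => (()PP)P => (()()P)P => (()()PP)P => (()()PPP)P => (()()()PP)P => (()()()()P)P => (()()()()())P => (()()()()())()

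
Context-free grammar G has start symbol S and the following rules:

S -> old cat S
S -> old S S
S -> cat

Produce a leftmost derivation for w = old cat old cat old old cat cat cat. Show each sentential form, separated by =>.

S => old S S => old cat S => old cat old cat S => old cat old cat old S S => old cat old cat old old cat S S => old cat old cat old old cat cat S => old cat old cat old old cat cat cat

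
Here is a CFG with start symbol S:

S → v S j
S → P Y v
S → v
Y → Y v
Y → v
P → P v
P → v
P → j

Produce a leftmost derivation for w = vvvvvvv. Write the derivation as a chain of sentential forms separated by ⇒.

S ⇒ PYv ⇒ PvYv ⇒ PvvYv ⇒ PvvvYv ⇒ vvvvYv ⇒ vvvvYvv ⇒ vvvvvvv

S ⇒ PYv   [S → P Y v]
PYv ⇒ PvYv   [P → P v]
PvYv ⇒ PvvYv   [P → P v]
PvvYv ⇒ PvvvYv   [P → P v]
PvvvYv ⇒ vvvvYv   [P → v]
vvvvYv ⇒ vvvvYvv   [Y → Y v]
vvvvYvv ⇒ vvvvvvv   [Y → v]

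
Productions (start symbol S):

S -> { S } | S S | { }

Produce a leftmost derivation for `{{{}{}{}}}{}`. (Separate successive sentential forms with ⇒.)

S ⇒ SS   [S -> S S]
SS ⇒ {S}S   [S -> { S }]
{S}S ⇒ {{S}}S   [S -> { S }]
{{S}}S ⇒ {{SS}}S   [S -> S S]
{{SS}}S ⇒ {{SSS}}S   [S -> S S]
{{SSS}}S ⇒ {{{}SS}}S   [S -> { }]
{{{}SS}}S ⇒ {{{}{}S}}S   [S -> { }]
{{{}{}S}}S ⇒ {{{}{}{}}}S   [S -> { }]
{{{}{}{}}}S ⇒ {{{}{}{}}}{}   [S -> { }]

S ⇒ SS ⇒ {S}S ⇒ {{S}}S ⇒ {{SS}}S ⇒ {{SSS}}S ⇒ {{{}SS}}S ⇒ {{{}{}S}}S ⇒ {{{}{}{}}}S ⇒ {{{}{}{}}}{}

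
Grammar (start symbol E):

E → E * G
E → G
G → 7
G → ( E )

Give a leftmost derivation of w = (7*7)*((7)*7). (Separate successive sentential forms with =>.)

E => E*G   [E → E * G]
E*G => G*G   [E → G]
G*G => (E)*G   [G → ( E )]
(E)*G => (E*G)*G   [E → E * G]
(E*G)*G => (G*G)*G   [E → G]
(G*G)*G => (7*G)*G   [G → 7]
(7*G)*G => (7*7)*G   [G → 7]
(7*7)*G => (7*7)*(E)   [G → ( E )]
(7*7)*(E) => (7*7)*(E*G)   [E → E * G]
(7*7)*(E*G) => (7*7)*(G*G)   [E → G]
(7*7)*(G*G) => (7*7)*((E)*G)   [G → ( E )]
(7*7)*((E)*G) => (7*7)*((G)*G)   [E → G]
(7*7)*((G)*G) => (7*7)*((7)*G)   [G → 7]
(7*7)*((7)*G) => (7*7)*((7)*7)   [G → 7]

E => E*G => G*G => (E)*G => (E*G)*G => (G*G)*G => (7*G)*G => (7*7)*G => (7*7)*(E) => (7*7)*(E*G) => (7*7)*(G*G) => (7*7)*((E)*G) => (7*7)*((G)*G) => (7*7)*((7)*G) => (7*7)*((7)*7)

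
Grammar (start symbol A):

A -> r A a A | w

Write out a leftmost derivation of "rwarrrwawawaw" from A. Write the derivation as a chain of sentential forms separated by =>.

A => rAaA => rwaA => rwarAaA => rwarrAaAaA => rwarrrAaAaAaA => rwarrrwaAaAaA => rwarrrwawaAaA => rwarrrwawawaA => rwarrrwawawaw

A => rAaA   [A -> r A a A]
rAaA => rwaA   [A -> w]
rwaA => rwarAaA   [A -> r A a A]
rwarAaA => rwarrAaAaA   [A -> r A a A]
rwarrAaAaA => rwarrrAaAaAaA   [A -> r A a A]
rwarrrAaAaAaA => rwarrrwaAaAaA   [A -> w]
rwarrrwaAaAaA => rwarrrwawaAaA   [A -> w]
rwarrrwawaAaA => rwarrrwawawaA   [A -> w]
rwarrrwawawaA => rwarrrwawawaw   [A -> w]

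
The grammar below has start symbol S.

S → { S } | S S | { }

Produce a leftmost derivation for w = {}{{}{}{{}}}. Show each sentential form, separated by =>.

S=>SS=>{}S=>{}{S}=>{}{SS}=>{}{{}S}=>{}{{}SS}=>{}{{}{}S}=>{}{{}{}{S}}=>{}{{}{}{{}}}

S => SS   [S → S S]
SS => {}S   [S → { }]
{}S => {}{S}   [S → { S }]
{}{S} => {}{SS}   [S → S S]
{}{SS} => {}{{}S}   [S → { }]
{}{{}S} => {}{{}SS}   [S → S S]
{}{{}SS} => {}{{}{}S}   [S → { }]
{}{{}{}S} => {}{{}{}{S}}   [S → { S }]
{}{{}{}{S}} => {}{{}{}{{}}}   [S → { }]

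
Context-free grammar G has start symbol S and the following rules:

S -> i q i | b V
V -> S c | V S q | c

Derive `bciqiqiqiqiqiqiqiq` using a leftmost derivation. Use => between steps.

S => bV   [S -> b V]
bV => bVSq   [V -> V S q]
bVSq => bVSqSq   [V -> V S q]
bVSqSq => bVSqSqSq   [V -> V S q]
bVSqSqSq => bVSqSqSqSq   [V -> V S q]
bVSqSqSqSq => bcSqSqSqSq   [V -> c]
bcSqSqSqSq => bciqiqSqSqSq   [S -> i q i]
bciqiqSqSqSq => bciqiqiqiqSqSq   [S -> i q i]
bciqiqiqiqSqSq => bciqiqiqiqiqiqSq   [S -> i q i]
bciqiqiqiqiqiqSq => bciqiqiqiqiqiqiqiq   [S -> i q i]

S => bV => bVSq => bVSqSq => bVSqSqSq => bVSqSqSqSq => bcSqSqSqSq => bciqiqSqSqSq => bciqiqiqiqSqSq => bciqiqiqiqiqiqSq => bciqiqiqiqiqiqiqiq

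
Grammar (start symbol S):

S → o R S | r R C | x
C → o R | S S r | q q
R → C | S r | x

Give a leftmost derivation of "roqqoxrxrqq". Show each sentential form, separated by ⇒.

S ⇒ rRC ⇒ rSrC ⇒ roRSrC ⇒ roCSrC ⇒ roqqSrC ⇒ roqqoRSrC ⇒ roqqoSrSrC ⇒ roqqoxrSrC ⇒ roqqoxrxrC ⇒ roqqoxrxrqq

S ⇒ rRC   [S → r R C]
rRC ⇒ rSrC   [R → S r]
rSrC ⇒ roRSrC   [S → o R S]
roRSrC ⇒ roCSrC   [R → C]
roCSrC ⇒ roqqSrC   [C → q q]
roqqSrC ⇒ roqqoRSrC   [S → o R S]
roqqoRSrC ⇒ roqqoSrSrC   [R → S r]
roqqoSrSrC ⇒ roqqoxrSrC   [S → x]
roqqoxrSrC ⇒ roqqoxrxrC   [S → x]
roqqoxrxrC ⇒ roqqoxrxrqq   [C → q q]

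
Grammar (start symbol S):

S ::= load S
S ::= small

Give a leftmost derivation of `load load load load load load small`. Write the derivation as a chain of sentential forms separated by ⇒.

S ⇒ load S   [S ::= load S]
load S ⇒ load load S   [S ::= load S]
load load S ⇒ load load load S   [S ::= load S]
load load load S ⇒ load load load load S   [S ::= load S]
load load load load S ⇒ load load load load load S   [S ::= load S]
load load load load load S ⇒ load load load load load load S   [S ::= load S]
load load load load load load S ⇒ load load load load load load small   [S ::= small]

S ⇒ load S ⇒ load load S ⇒ load load load S ⇒ load load load load S ⇒ load load load load load S ⇒ load load load load load load S ⇒ load load load load load load small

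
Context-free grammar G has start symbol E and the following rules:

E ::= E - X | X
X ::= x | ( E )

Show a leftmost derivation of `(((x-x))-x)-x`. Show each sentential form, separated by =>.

E=>E-X=>X-X=>(E)-X=>(E-X)-X=>(X-X)-X=>((E)-X)-X=>((X)-X)-X=>(((E))-X)-X=>(((E-X))-X)-X=>(((X-X))-X)-X=>(((x-X))-X)-X=>(((x-x))-X)-X=>(((x-x))-x)-X=>(((x-x))-x)-x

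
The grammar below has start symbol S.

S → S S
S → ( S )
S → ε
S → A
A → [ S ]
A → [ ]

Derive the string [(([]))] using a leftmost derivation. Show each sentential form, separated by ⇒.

S ⇒ A   [S → A]
A ⇒ [S]   [A → [ S ]]
[S] ⇒ [(S)]   [S → ( S )]
[(S)] ⇒ [((S))]   [S → ( S )]
[((S))] ⇒ [((A))]   [S → A]
[((A))] ⇒ [(([]))]   [A → [ ]]

S ⇒ A ⇒ [S] ⇒ [(S)] ⇒ [((S))] ⇒ [((A))] ⇒ [(([]))]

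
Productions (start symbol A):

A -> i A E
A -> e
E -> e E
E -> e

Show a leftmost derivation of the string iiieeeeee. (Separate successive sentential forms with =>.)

A => iAE   [A -> i A E]
iAE => iiAEE   [A -> i A E]
iiAEE => iiiAEEE   [A -> i A E]
iiiAEEE => iiieEEE   [A -> e]
iiieEEE => iiieeEE   [E -> e]
iiieeEE => iiieeeE   [E -> e]
iiieeeE => iiieeeeE   [E -> e E]
iiieeeeE => iiieeeeeE   [E -> e E]
iiieeeeeE => iiieeeeee   [E -> e]

A => iAE => iiAEE => iiiAEEE => iiieEEE => iiieeEE => iiieeeE => iiieeeeE => iiieeeeeE => iiieeeeee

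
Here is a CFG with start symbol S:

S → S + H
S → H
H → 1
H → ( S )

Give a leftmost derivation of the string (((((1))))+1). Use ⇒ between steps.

S⇒H⇒(S)⇒(S+H)⇒(H+H)⇒((S)+H)⇒((H)+H)⇒(((S))+H)⇒(((H))+H)⇒((((S)))+H)⇒((((H)))+H)⇒(((((S))))+H)⇒(((((H))))+H)⇒(((((1))))+H)⇒(((((1))))+1)

S ⇒ H   [S → H]
H ⇒ (S)   [H → ( S )]
(S) ⇒ (S+H)   [S → S + H]
(S+H) ⇒ (H+H)   [S → H]
(H+H) ⇒ ((S)+H)   [H → ( S )]
((S)+H) ⇒ ((H)+H)   [S → H]
((H)+H) ⇒ (((S))+H)   [H → ( S )]
(((S))+H) ⇒ (((H))+H)   [S → H]
(((H))+H) ⇒ ((((S)))+H)   [H → ( S )]
((((S)))+H) ⇒ ((((H)))+H)   [S → H]
((((H)))+H) ⇒ (((((S))))+H)   [H → ( S )]
(((((S))))+H) ⇒ (((((H))))+H)   [S → H]
(((((H))))+H) ⇒ (((((1))))+H)   [H → 1]
(((((1))))+H) ⇒ (((((1))))+1)   [H → 1]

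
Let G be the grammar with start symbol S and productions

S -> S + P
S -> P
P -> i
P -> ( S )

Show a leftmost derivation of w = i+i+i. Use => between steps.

S => S+P   [S -> S + P]
S+P => S+P+P   [S -> S + P]
S+P+P => P+P+P   [S -> P]
P+P+P => i+P+P   [P -> i]
i+P+P => i+i+P   [P -> i]
i+i+P => i+i+i   [P -> i]

S => S+P => S+P+P => P+P+P => i+P+P => i+i+P => i+i+i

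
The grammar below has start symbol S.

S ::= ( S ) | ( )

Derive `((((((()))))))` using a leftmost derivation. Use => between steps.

S => (S) => ((S)) => (((S))) => ((((S)))) => (((((S))))) => ((((((S)))))) => ((((((()))))))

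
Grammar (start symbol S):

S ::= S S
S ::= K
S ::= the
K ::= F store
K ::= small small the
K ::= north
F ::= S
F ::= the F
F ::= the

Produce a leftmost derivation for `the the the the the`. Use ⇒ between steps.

S ⇒ S S   [S ::= S S]
S S ⇒ S S S   [S ::= S S]
S S S ⇒ S S S S   [S ::= S S]
S S S S ⇒ S S S S S   [S ::= S S]
S S S S S ⇒ the S S S S   [S ::= the]
the S S S S ⇒ the the S S S   [S ::= the]
the the S S S ⇒ the the the S S   [S ::= the]
the the the S S ⇒ the the the the S   [S ::= the]
the the the the S ⇒ the the the the the   [S ::= the]

S ⇒ S S ⇒ S S S ⇒ S S S S ⇒ S S S S S ⇒ the S S S S ⇒ the the S S S ⇒ the the the S S ⇒ the the the the S ⇒ the the the the the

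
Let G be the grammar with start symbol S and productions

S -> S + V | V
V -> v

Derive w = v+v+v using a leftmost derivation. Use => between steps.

S => S+V => S+V+V => V+V+V => v+V+V => v+v+V => v+v+v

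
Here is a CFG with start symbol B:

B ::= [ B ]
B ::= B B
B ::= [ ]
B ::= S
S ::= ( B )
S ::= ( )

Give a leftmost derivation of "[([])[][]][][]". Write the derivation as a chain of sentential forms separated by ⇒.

B ⇒ BB ⇒ BBB ⇒ [B]BB ⇒ [BB]BB ⇒ [BBB]BB ⇒ [SBB]BB ⇒ [(B)BB]BB ⇒ [([])BB]BB ⇒ [([])[]B]BB ⇒ [([])[][]]BB ⇒ [([])[][]][]B ⇒ [([])[][]][][]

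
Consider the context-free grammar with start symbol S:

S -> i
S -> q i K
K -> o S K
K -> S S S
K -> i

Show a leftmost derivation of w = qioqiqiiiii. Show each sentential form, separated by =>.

S => qiK => qioSK => qioqiKK => qioqiSSSK => qioqiqiKSSK => qioqiqiiSSK => qioqiqiiiSK => qioqiqiiiiK => qioqiqiiiii

S => qiK   [S -> q i K]
qiK => qioSK   [K -> o S K]
qioSK => qioqiKK   [S -> q i K]
qioqiKK => qioqiSSSK   [K -> S S S]
qioqiSSSK => qioqiqiKSSK   [S -> q i K]
qioqiqiKSSK => qioqiqiiSSK   [K -> i]
qioqiqiiSSK => qioqiqiiiSK   [S -> i]
qioqiqiiiSK => qioqiqiiiiK   [S -> i]
qioqiqiiiiK => qioqiqiiiii   [K -> i]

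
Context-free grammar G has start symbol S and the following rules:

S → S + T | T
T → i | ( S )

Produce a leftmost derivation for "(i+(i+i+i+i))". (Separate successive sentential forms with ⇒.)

S ⇒ T   [S → T]
T ⇒ (S)   [T → ( S )]
(S) ⇒ (S+T)   [S → S + T]
(S+T) ⇒ (T+T)   [S → T]
(T+T) ⇒ (i+T)   [T → i]
(i+T) ⇒ (i+(S))   [T → ( S )]
(i+(S)) ⇒ (i+(S+T))   [S → S + T]
(i+(S+T)) ⇒ (i+(S+T+T))   [S → S + T]
(i+(S+T+T)) ⇒ (i+(S+T+T+T))   [S → S + T]
(i+(S+T+T+T)) ⇒ (i+(T+T+T+T))   [S → T]
(i+(T+T+T+T)) ⇒ (i+(i+T+T+T))   [T → i]
(i+(i+T+T+T)) ⇒ (i+(i+i+T+T))   [T → i]
(i+(i+i+T+T)) ⇒ (i+(i+i+i+T))   [T → i]
(i+(i+i+i+T)) ⇒ (i+(i+i+i+i))   [T → i]

S ⇒ T ⇒ (S) ⇒ (S+T) ⇒ (T+T) ⇒ (i+T) ⇒ (i+(S)) ⇒ (i+(S+T)) ⇒ (i+(S+T+T)) ⇒ (i+(S+T+T+T)) ⇒ (i+(T+T+T+T)) ⇒ (i+(i+T+T+T)) ⇒ (i+(i+i+T+T)) ⇒ (i+(i+i+i+T)) ⇒ (i+(i+i+i+i))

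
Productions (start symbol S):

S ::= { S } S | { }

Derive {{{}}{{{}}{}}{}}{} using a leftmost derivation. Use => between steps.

S => {S}S => {{S}S}S => {{{}}S}S => {{{}}{S}S}S => {{{}}{{S}S}S}S => {{{}}{{{}}S}S}S => {{{}}{{{}}{}}S}S => {{{}}{{{}}{}}{}}S => {{{}}{{{}}{}}{}}{}

S => {S}S   [S ::= { S } S]
{S}S => {{S}S}S   [S ::= { S } S]
{{S}S}S => {{{}}S}S   [S ::= { }]
{{{}}S}S => {{{}}{S}S}S   [S ::= { S } S]
{{{}}{S}S}S => {{{}}{{S}S}S}S   [S ::= { S } S]
{{{}}{{S}S}S}S => {{{}}{{{}}S}S}S   [S ::= { }]
{{{}}{{{}}S}S}S => {{{}}{{{}}{}}S}S   [S ::= { }]
{{{}}{{{}}{}}S}S => {{{}}{{{}}{}}{}}S   [S ::= { }]
{{{}}{{{}}{}}{}}S => {{{}}{{{}}{}}{}}{}   [S ::= { }]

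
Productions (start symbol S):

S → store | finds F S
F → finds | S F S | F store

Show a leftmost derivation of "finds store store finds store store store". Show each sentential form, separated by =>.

S => finds F S => finds S F S S => finds store F S S => finds store S F S S S => finds store store F S S S => finds store store finds S S S => finds store store finds store S S => finds store store finds store store S => finds store store finds store store store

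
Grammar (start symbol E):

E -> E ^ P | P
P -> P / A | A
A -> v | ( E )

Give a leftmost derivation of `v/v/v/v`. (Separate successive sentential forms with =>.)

E => P => P/A => P/A/A => P/A/A/A => A/A/A/A => v/A/A/A => v/v/A/A => v/v/v/A => v/v/v/v

E => P   [E -> P]
P => P/A   [P -> P / A]
P/A => P/A/A   [P -> P / A]
P/A/A => P/A/A/A   [P -> P / A]
P/A/A/A => A/A/A/A   [P -> A]
A/A/A/A => v/A/A/A   [A -> v]
v/A/A/A => v/v/A/A   [A -> v]
v/v/A/A => v/v/v/A   [A -> v]
v/v/v/A => v/v/v/v   [A -> v]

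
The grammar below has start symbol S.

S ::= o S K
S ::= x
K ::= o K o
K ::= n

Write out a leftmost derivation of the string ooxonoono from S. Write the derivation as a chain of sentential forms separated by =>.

S => oSK => ooSKK => ooxKK => ooxoKoK => ooxonoK => ooxonooKo => ooxonoono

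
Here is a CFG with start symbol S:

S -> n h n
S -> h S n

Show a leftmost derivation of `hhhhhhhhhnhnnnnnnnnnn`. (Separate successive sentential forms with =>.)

S=>hSn=>hhSnn=>hhhSnnn=>hhhhSnnnn=>hhhhhSnnnnn=>hhhhhhSnnnnnn=>hhhhhhhSnnnnnnn=>hhhhhhhhSnnnnnnnn=>hhhhhhhhhSnnnnnnnnn=>hhhhhhhhhnhnnnnnnnnnn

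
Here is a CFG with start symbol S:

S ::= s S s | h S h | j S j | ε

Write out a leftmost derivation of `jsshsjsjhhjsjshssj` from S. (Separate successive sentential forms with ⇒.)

S⇒jSj⇒jsSsj⇒jssSssj⇒jsshShssj⇒jsshsSshssj⇒jsshsjSjshssj⇒jsshsjsSsjshssj⇒jsshsjsjSjsjshssj⇒jsshsjsjhShjsjshssj⇒jsshsjsjhhjsjshssj

S ⇒ jSj   [S ::= j S j]
jSj ⇒ jsSsj   [S ::= s S s]
jsSsj ⇒ jssSssj   [S ::= s S s]
jssSssj ⇒ jsshShssj   [S ::= h S h]
jsshShssj ⇒ jsshsSshssj   [S ::= s S s]
jsshsSshssj ⇒ jsshsjSjshssj   [S ::= j S j]
jsshsjSjshssj ⇒ jsshsjsSsjshssj   [S ::= s S s]
jsshsjsSsjshssj ⇒ jsshsjsjSjsjshssj   [S ::= j S j]
jsshsjsjSjsjshssj ⇒ jsshsjsjhShjsjshssj   [S ::= h S h]
jsshsjsjhShjsjshssj ⇒ jsshsjsjhhjsjshssj   [S ::= ε]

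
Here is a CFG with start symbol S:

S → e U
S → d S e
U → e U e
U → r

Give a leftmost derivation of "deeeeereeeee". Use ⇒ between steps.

S ⇒ dSe   [S → d S e]
dSe ⇒ deUe   [S → e U]
deUe ⇒ deeUee   [U → e U e]
deeUee ⇒ deeeUeee   [U → e U e]
deeeUeee ⇒ deeeeUeeee   [U → e U e]
deeeeUeeee ⇒ deeeeeUeeeee   [U → e U e]
deeeeeUeeeee ⇒ deeeeereeeee   [U → r]

S ⇒ dSe ⇒ deUe ⇒ deeUee ⇒ deeeUeee ⇒ deeeeUeeee ⇒ deeeeeUeeeee ⇒ deeeeereeeee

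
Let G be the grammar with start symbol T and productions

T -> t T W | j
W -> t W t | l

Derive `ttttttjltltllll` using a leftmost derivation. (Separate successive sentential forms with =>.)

T => tTW   [T -> t T W]
tTW => ttTWW   [T -> t T W]
ttTWW => tttTWWW   [T -> t T W]
tttTWWW => ttttTWWWW   [T -> t T W]
ttttTWWWW => tttttTWWWWW   [T -> t T W]
tttttTWWWWW => ttttttTWWWWWW   [T -> t T W]
ttttttTWWWWWW => ttttttjWWWWWW   [T -> j]
ttttttjWWWWWW => ttttttjlWWWWW   [W -> l]
ttttttjlWWWWW => ttttttjltWtWWWW   [W -> t W t]
ttttttjltWtWWWW => ttttttjltltWWWW   [W -> l]
ttttttjltltWWWW => ttttttjltltlWWW   [W -> l]
ttttttjltltlWWW => ttttttjltltllWW   [W -> l]
ttttttjltltllWW => ttttttjltltlllW   [W -> l]
ttttttjltltlllW => ttttttjltltllll   [W -> l]

T => tTW => ttTWW => tttTWWW => ttttTWWWW => tttttTWWWWW => ttttttTWWWWWW => ttttttjWWWWWW => ttttttjlWWWWW => ttttttjltWtWWWW => ttttttjltltWWWW => ttttttjltltlWWW => ttttttjltltllWW => ttttttjltltlllW => ttttttjltltllll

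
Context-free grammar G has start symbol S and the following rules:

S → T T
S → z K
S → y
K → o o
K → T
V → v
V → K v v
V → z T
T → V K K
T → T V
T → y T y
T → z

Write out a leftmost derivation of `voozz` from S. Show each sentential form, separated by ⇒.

S ⇒ TT   [S → T T]
TT ⇒ VKKT   [T → V K K]
VKKT ⇒ vKKT   [V → v]
vKKT ⇒ vooKT   [K → o o]
vooKT ⇒ vooTT   [K → T]
vooTT ⇒ voozT   [T → z]
voozT ⇒ voozz   [T → z]

S⇒TT⇒VKKT⇒vKKT⇒vooKT⇒vooTT⇒voozT⇒voozz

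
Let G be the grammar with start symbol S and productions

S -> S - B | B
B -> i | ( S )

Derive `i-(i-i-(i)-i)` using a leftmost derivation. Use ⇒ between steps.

S⇒S-B⇒B-B⇒i-B⇒i-(S)⇒i-(S-B)⇒i-(S-B-B)⇒i-(S-B-B-B)⇒i-(B-B-B-B)⇒i-(i-B-B-B)⇒i-(i-i-B-B)⇒i-(i-i-(S)-B)⇒i-(i-i-(B)-B)⇒i-(i-i-(i)-B)⇒i-(i-i-(i)-i)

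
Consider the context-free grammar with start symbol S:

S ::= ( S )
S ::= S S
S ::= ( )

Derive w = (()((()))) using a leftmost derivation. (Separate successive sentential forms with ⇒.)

S ⇒ (S)   [S ::= ( S )]
(S) ⇒ (SS)   [S ::= S S]
(SS) ⇒ (()S)   [S ::= ( )]
(()S) ⇒ (()(S))   [S ::= ( S )]
(()(S)) ⇒ (()((S)))   [S ::= ( S )]
(()((S))) ⇒ (()((())))   [S ::= ( )]

S ⇒ (S) ⇒ (SS) ⇒ (()S) ⇒ (()(S)) ⇒ (()((S))) ⇒ (()((())))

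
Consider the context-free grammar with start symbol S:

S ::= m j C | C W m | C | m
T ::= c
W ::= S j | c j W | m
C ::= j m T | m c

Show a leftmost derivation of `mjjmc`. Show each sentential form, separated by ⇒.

S ⇒ mjC ⇒ mjjmT ⇒ mjjmc

S ⇒ mjC   [S ::= m j C]
mjC ⇒ mjjmT   [C ::= j m T]
mjjmT ⇒ mjjmc   [T ::= c]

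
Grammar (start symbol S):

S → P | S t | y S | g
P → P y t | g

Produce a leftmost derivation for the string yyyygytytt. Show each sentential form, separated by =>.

S => yS   [S → y S]
yS => ySt   [S → S t]
ySt => yySt   [S → y S]
yySt => yyySt   [S → y S]
yyySt => yyyySt   [S → y S]
yyyySt => yyyyPt   [S → P]
yyyyPt => yyyyPytt   [P → P y t]
yyyyPytt => yyyyPytytt   [P → P y t]
yyyyPytytt => yyyygytytt   [P → g]

S => yS => ySt => yySt => yyySt => yyyySt => yyyyPt => yyyyPytt => yyyyPytytt => yyyygytytt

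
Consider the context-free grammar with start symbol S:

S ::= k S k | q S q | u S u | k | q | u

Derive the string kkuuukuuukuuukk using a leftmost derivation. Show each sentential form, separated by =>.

S => kSk => kkSkk => kkuSukk => kkuuSuukk => kkuuuSuuukk => kkuuukSkuuukk => kkuuukuSukuuukk => kkuuukuuukuuukk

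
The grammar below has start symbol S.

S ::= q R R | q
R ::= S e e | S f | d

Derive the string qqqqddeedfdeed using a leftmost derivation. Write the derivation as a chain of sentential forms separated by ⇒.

S ⇒ qRR ⇒ qSeeR ⇒ qqRReeR ⇒ qqSfReeR ⇒ qqqRRfReeR ⇒ qqqSeeRfReeR ⇒ qqqqRReeRfReeR ⇒ qqqqdReeRfReeR ⇒ qqqqddeeRfReeR ⇒ qqqqddeedfReeR ⇒ qqqqddeedfdeeR ⇒ qqqqddeedfdeed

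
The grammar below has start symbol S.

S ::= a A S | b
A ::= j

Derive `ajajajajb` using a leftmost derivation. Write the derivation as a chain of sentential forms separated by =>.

S => aAS => ajS => ajaAS => ajajS => ajajaAS => ajajajS => ajajajaAS => ajajajajS => ajajajajb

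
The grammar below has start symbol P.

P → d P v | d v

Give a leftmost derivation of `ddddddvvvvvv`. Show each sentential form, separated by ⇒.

P⇒dPv⇒ddPvv⇒dddPvvv⇒ddddPvvvv⇒dddddPvvvvv⇒ddddddvvvvvv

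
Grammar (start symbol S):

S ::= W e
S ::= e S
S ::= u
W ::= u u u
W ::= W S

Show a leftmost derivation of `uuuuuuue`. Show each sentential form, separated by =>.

S => We   [S ::= W e]
We => WSe   [W ::= W S]
WSe => WSSe   [W ::= W S]
WSSe => WSSSe   [W ::= W S]
WSSSe => WSSSSe   [W ::= W S]
WSSSSe => uuuSSSSe   [W ::= u u u]
uuuSSSSe => uuuuSSSe   [S ::= u]
uuuuSSSe => uuuuuSSe   [S ::= u]
uuuuuSSe => uuuuuuSe   [S ::= u]
uuuuuuSe => uuuuuuue   [S ::= u]

S => We => WSe => WSSe => WSSSe => WSSSSe => uuuSSSSe => uuuuSSSe => uuuuuSSe => uuuuuuSe => uuuuuuue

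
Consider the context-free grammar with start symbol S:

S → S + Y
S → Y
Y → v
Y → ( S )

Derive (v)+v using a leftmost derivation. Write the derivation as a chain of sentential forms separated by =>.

S => S+Y   [S → S + Y]
S+Y => Y+Y   [S → Y]
Y+Y => (S)+Y   [Y → ( S )]
(S)+Y => (Y)+Y   [S → Y]
(Y)+Y => (v)+Y   [Y → v]
(v)+Y => (v)+v   [Y → v]

S => S+Y => Y+Y => (S)+Y => (Y)+Y => (v)+Y => (v)+v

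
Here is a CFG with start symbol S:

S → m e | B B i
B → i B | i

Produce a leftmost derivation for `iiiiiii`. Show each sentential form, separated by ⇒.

S⇒BBi⇒iBBi⇒iiBBi⇒iiiBBi⇒iiiiBBi⇒iiiiiBi⇒iiiiiii

S ⇒ BBi   [S → B B i]
BBi ⇒ iBBi   [B → i B]
iBBi ⇒ iiBBi   [B → i B]
iiBBi ⇒ iiiBBi   [B → i B]
iiiBBi ⇒ iiiiBBi   [B → i B]
iiiiBBi ⇒ iiiiiBi   [B → i]
iiiiiBi ⇒ iiiiiii   [B → i]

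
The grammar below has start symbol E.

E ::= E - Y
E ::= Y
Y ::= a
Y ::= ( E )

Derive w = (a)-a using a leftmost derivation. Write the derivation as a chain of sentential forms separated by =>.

E => E-Y   [E ::= E - Y]
E-Y => Y-Y   [E ::= Y]
Y-Y => (E)-Y   [Y ::= ( E )]
(E)-Y => (Y)-Y   [E ::= Y]
(Y)-Y => (a)-Y   [Y ::= a]
(a)-Y => (a)-a   [Y ::= a]

E => E-Y => Y-Y => (E)-Y => (Y)-Y => (a)-Y => (a)-a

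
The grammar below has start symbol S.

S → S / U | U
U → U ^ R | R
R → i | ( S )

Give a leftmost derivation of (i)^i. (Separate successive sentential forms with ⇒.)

S ⇒ U   [S → U]
U ⇒ U^R   [U → U ^ R]
U^R ⇒ R^R   [U → R]
R^R ⇒ (S)^R   [R → ( S )]
(S)^R ⇒ (U)^R   [S → U]
(U)^R ⇒ (R)^R   [U → R]
(R)^R ⇒ (i)^R   [R → i]
(i)^R ⇒ (i)^i   [R → i]

S ⇒ U ⇒ U^R ⇒ R^R ⇒ (S)^R ⇒ (U)^R ⇒ (R)^R ⇒ (i)^R ⇒ (i)^i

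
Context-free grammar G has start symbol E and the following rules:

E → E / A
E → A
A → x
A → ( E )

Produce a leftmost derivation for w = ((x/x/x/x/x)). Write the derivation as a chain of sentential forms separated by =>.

E=>A=>(E)=>(A)=>((E))=>((E/A))=>((E/A/A))=>((E/A/A/A))=>((E/A/A/A/A))=>((A/A/A/A/A))=>((x/A/A/A/A))=>((x/x/A/A/A))=>((x/x/x/A/A))=>((x/x/x/x/A))=>((x/x/x/x/x))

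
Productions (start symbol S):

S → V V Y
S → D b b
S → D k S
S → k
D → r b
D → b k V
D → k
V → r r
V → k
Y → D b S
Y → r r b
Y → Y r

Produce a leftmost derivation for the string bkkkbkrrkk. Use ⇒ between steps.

S⇒DkS⇒bkVkS⇒bkkkS⇒bkkkDkS⇒bkkkbkVkS⇒bkkkbkrrkS⇒bkkkbkrrkk

S ⇒ DkS   [S → D k S]
DkS ⇒ bkVkS   [D → b k V]
bkVkS ⇒ bkkkS   [V → k]
bkkkS ⇒ bkkkDkS   [S → D k S]
bkkkDkS ⇒ bkkkbkVkS   [D → b k V]
bkkkbkVkS ⇒ bkkkbkrrkS   [V → r r]
bkkkbkrrkS ⇒ bkkkbkrrkk   [S → k]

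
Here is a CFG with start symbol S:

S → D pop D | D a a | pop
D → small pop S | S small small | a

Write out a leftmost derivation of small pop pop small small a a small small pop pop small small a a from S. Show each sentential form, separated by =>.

S => D a a => small pop S a a => small pop D pop D a a => small pop S small small pop D a a => small pop D a a small small pop D a a => small pop S small small a a small small pop D a a => small pop pop small small a a small small pop D a a => small pop pop small small a a small small pop S small small a a => small pop pop small small a a small small pop pop small small a a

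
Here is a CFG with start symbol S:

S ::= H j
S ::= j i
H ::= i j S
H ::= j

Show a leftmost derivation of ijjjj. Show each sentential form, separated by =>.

S=>Hj=>ijSj=>ijHjj=>ijjjj

S => Hj   [S ::= H j]
Hj => ijSj   [H ::= i j S]
ijSj => ijHjj   [S ::= H j]
ijHjj => ijjjj   [H ::= j]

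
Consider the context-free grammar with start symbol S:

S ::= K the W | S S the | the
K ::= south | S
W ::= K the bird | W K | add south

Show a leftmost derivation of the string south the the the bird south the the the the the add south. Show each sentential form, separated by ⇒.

S ⇒ K the W   [S ::= K the W]
K the W ⇒ S the W   [K ::= S]
S the W ⇒ S S the the W   [S ::= S S the]
S S the the W ⇒ S S the S the the W   [S ::= S S the]
S S the S the the W ⇒ K the W S the S the the W   [S ::= K the W]
K the W S the S the the W ⇒ south the W S the S the the W   [K ::= south]
south the W S the S the the W ⇒ south the W K S the S the the W   [W ::= W K]
south the W K S the S the the W ⇒ south the K the bird K S the S the the W   [W ::= K the bird]
south the K the bird K S the S the the W ⇒ south the S the bird K S the S the the W   [K ::= S]
south the S the bird K S the S the the W ⇒ south the the the bird K S the S the the W   [S ::= the]
south the the the bird K S the S the the W ⇒ south the the the bird south S the S the the W   [K ::= south]
south the the the bird south S the S the the W ⇒ south the the the bird south the the S the the W   [S ::= the]
south the the the bird south the the S the the W ⇒ south the the the bird south the the the the the W   [S ::= the]
south the the the bird south the the the the the W ⇒ south the the the bird south the the the the the add south   [W ::= add south]

S ⇒ K the W ⇒ S the W ⇒ S S the the W ⇒ S S the S the the W ⇒ K the W S the S the the W ⇒ south the W S the S the the W ⇒ south the W K S the S the the W ⇒ south the K the bird K S the S the the W ⇒ south the S the bird K S the S the the W ⇒ south the the the bird K S the S the the W ⇒ south the the the bird south S the S the the W ⇒ south the the the bird south the the S the the W ⇒ south the the the bird south the the the the the W ⇒ south the the the bird south the the the the the add south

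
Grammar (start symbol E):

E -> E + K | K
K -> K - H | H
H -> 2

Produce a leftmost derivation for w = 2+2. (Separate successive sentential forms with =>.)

E=>E+K=>K+K=>H+K=>2+K=>2+H=>2+2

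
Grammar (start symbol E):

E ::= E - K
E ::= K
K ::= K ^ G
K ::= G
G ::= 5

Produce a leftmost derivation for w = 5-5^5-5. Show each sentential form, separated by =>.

E => E-K => E-K-K => K-K-K => G-K-K => 5-K-K => 5-K^G-K => 5-G^G-K => 5-5^G-K => 5-5^5-K => 5-5^5-G => 5-5^5-5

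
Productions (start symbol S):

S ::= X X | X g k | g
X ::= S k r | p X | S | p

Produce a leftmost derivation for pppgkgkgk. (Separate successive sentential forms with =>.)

S => Xgk => pXgk => pSgk => pXgkgk => pSgkgk => pXgkgkgk => ppXgkgkgk => pppgkgkgk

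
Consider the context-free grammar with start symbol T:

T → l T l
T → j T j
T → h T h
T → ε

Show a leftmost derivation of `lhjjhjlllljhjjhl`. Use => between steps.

T => lTl   [T → l T l]
lTl => lhThl   [T → h T h]
lhThl => lhjTjhl   [T → j T j]
lhjTjhl => lhjjTjjhl   [T → j T j]
lhjjTjjhl => lhjjhThjjhl   [T → h T h]
lhjjhThjjhl => lhjjhjTjhjjhl   [T → j T j]
lhjjhjTjhjjhl => lhjjhjlTljhjjhl   [T → l T l]
lhjjhjlTljhjjhl => lhjjhjllTlljhjjhl   [T → l T l]
lhjjhjllTlljhjjhl => lhjjhjlllljhjjhl   [T → ε]

T => lTl => lhThl => lhjTjhl => lhjjTjjhl => lhjjhThjjhl => lhjjhjTjhjjhl => lhjjhjlTljhjjhl => lhjjhjllTlljhjjhl => lhjjhjlllljhjjhl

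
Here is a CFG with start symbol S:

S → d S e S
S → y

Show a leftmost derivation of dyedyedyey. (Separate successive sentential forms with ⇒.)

S⇒dSeS⇒dyeS⇒dyedSeS⇒dyedyeS⇒dyedyedSeS⇒dyedyedyeS⇒dyedyedyey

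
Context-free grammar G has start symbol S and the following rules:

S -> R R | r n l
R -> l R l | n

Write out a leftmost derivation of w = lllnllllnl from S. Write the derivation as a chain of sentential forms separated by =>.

S => RR => lRlR => llRllR => lllRlllR => lllnlllR => lllnllllRl => lllnllllnl

S => RR   [S -> R R]
RR => lRlR   [R -> l R l]
lRlR => llRllR   [R -> l R l]
llRllR => lllRlllR   [R -> l R l]
lllRlllR => lllnlllR   [R -> n]
lllnlllR => lllnllllRl   [R -> l R l]
lllnllllRl => lllnllllnl   [R -> n]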